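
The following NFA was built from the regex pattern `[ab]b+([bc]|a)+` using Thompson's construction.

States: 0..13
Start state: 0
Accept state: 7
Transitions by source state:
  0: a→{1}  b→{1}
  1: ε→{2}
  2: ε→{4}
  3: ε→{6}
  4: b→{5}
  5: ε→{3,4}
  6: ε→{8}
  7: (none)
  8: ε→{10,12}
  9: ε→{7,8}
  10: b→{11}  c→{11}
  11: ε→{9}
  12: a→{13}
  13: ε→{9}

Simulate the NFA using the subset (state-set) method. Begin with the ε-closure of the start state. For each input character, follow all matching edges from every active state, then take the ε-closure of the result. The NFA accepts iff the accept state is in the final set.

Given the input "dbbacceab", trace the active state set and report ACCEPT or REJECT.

Answer: REJECT

Trace:
initial (ε-close {0}): {0}
'd' @ 1: {}  — state set empty
rest 'bbacceab' ignored (set empty)
final: {}; accept 7 not in set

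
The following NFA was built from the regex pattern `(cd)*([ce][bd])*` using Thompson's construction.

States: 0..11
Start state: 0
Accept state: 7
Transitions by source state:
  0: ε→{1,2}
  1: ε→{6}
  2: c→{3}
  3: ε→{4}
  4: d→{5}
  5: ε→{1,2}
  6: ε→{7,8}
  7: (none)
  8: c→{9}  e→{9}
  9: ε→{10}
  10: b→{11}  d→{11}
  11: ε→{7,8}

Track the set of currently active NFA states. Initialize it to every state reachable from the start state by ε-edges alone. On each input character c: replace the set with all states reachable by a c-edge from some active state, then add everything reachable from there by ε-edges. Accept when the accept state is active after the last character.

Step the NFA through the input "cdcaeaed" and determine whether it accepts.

Answer: REJECT

Trace:
start: ε-closure({0}) = {0,1,2,6,7,8}
'c' @ 1: {3,4,9,10}
'd' @ 2: {1,2,5,6,7,8,11}  [accepting]
'c' @ 3: {3,4,9,10}
'a' @ 4: {}  — no active states
rest 'eaed' ignored (set empty)
end set {} — state 7 not in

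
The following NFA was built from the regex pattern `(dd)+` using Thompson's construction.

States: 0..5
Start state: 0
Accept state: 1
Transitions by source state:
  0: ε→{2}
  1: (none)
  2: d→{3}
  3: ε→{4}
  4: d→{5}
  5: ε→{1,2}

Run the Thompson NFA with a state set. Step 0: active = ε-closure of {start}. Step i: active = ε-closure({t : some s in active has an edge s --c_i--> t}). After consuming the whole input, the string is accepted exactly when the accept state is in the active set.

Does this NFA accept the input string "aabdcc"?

Answer: REJECT

Steps:
initial (ε-close {0}): {0,2}
'a' @ 1: {}  — no active states
rest 'abdcc' ignored (set empty)
end set {} — state 1 not in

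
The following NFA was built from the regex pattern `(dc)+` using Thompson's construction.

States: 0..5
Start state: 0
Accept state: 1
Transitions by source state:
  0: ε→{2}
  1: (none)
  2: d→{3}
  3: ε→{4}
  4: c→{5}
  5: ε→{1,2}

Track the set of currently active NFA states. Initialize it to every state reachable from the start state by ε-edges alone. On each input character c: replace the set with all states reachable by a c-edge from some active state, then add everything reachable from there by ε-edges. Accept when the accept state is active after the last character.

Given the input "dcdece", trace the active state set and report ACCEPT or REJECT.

Answer: REJECT

Trace:
start: ε-closure({0}) = {0,2}
'd' @ 1: {3,4}
'c' @ 2: {1,2,5}  ✓accept
'd' @ 3: {3,4}
'e' @ 4: {}  — no active states
rest 'ce' ignored (set empty)
after full input: {}  (accept=1 not in)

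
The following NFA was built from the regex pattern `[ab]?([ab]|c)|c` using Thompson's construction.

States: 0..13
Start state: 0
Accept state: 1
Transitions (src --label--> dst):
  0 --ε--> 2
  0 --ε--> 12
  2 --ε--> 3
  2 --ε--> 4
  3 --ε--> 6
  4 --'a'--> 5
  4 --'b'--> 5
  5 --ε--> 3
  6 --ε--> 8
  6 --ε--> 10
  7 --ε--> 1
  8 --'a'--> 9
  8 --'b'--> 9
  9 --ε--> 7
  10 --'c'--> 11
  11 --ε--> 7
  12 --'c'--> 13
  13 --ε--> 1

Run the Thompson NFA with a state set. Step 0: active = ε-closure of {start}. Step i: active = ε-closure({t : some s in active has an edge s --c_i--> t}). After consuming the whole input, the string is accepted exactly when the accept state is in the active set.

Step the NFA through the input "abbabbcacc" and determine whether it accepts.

start: ε-closure({0}) = {0,2,3,4,6,8,10,12}
'a' @ 1: {1,3,5,6,7,8,9,10}  ✓accept
'b' @ 2: {1,7,9}  ✓accept
'b' @ 3: {}  — no active states
rest 'abbcacc' ignored (set empty)
after full input: {}  (accept=1 not in)

Answer: REJECT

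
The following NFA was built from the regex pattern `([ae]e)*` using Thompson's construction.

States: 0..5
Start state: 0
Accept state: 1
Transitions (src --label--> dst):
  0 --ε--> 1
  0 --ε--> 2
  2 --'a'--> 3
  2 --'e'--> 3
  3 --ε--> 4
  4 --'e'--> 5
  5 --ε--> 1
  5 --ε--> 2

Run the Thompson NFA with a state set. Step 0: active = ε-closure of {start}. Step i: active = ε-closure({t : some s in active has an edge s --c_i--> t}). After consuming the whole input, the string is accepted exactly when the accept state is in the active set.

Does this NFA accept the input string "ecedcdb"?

Answer: REJECT

Derivation:
initial (ε-close {0}): {0,1,2}
'e' @ 1: {3,4}
'c' @ 2: {}  — no active states
rest 'edcdb' ignored (set empty)
end set {} — state 1 not in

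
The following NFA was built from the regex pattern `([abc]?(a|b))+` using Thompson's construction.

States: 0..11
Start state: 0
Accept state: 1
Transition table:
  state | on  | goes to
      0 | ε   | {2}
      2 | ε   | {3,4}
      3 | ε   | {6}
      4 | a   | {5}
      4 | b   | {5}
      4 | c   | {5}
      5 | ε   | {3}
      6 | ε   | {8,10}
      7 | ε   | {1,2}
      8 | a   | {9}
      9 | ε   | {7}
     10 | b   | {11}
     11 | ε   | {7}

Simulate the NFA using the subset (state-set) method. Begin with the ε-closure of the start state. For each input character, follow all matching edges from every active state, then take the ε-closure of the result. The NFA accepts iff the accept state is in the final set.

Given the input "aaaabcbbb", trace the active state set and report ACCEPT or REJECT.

Answer: ACCEPT

Derivation:
S₀ = ε-closure({0}) = {0,2,3,4,6,8,10}
'a' @ 1: {1,2,3,4,5,6,7,8,9,10}  [accepting]
'a' @ 2: {1,2,3,4,5,6,7,8,9,10}  [accepting]
'a' @ 3: {1,2,3,4,5,6,7,8,9,10}  [accepting]
'a' @ 4: {1,2,3,4,5,6,7,8,9,10}  [accepting]
'b' @ 5: {1,2,3,4,5,6,7,8,10,11}  [accepting]
'c' @ 6: {3,5,6,8,10}
'b' @ 7: {1,2,3,4,6,7,8,10,11}  [accepting]
'b' @ 8: {1,2,3,4,5,6,7,8,10,11}  [accepting]
'b' @ 9: {1,2,3,4,5,6,7,8,10,11}  [accepting]
end set {1,2,3,4,5,6,7,8,10,11} — state 1 in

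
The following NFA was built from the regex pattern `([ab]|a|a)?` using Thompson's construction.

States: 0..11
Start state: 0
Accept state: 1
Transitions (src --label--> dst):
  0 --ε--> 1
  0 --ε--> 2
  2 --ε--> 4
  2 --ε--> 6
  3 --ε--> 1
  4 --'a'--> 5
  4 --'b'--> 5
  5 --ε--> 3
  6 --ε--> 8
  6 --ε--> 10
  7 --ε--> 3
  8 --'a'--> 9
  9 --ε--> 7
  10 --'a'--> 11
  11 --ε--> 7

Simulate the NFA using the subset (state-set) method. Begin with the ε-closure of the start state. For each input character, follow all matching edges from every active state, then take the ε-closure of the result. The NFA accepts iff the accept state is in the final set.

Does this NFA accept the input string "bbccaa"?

Answer: REJECT

Steps:
start: ε-closure({0}) = {0,1,2,4,6,8,10}
'b' @ 1: {1,3,5}  ✓accept
'b' @ 2: {}  — no active states
rest 'ccaa' ignored (set empty)
after full input: {}  (accept=1 not in)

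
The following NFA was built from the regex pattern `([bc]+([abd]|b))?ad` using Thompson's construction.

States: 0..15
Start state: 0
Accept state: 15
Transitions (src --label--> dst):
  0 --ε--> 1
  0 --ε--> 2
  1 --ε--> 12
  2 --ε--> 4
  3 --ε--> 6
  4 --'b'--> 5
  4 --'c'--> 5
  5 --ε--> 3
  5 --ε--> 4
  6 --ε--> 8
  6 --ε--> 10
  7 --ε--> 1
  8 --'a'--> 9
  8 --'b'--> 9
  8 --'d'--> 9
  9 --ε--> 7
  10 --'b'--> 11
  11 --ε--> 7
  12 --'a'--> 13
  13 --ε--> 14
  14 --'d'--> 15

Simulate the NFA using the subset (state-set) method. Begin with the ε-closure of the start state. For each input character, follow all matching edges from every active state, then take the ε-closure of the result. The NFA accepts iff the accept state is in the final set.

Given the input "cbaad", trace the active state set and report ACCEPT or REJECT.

initial (ε-close {0}): {0,1,2,4,12}
'c' @ 1: {3,4,5,6,8,10}
'b' @ 2: {1,3,4,5,6,7,8,9,10,11,12}
'a' @ 3: {1,7,9,12,13,14}
'a' @ 4: {13,14}
'd' @ 5: {15}  ✓accept
end set {15} — state 15 in

Answer: ACCEPT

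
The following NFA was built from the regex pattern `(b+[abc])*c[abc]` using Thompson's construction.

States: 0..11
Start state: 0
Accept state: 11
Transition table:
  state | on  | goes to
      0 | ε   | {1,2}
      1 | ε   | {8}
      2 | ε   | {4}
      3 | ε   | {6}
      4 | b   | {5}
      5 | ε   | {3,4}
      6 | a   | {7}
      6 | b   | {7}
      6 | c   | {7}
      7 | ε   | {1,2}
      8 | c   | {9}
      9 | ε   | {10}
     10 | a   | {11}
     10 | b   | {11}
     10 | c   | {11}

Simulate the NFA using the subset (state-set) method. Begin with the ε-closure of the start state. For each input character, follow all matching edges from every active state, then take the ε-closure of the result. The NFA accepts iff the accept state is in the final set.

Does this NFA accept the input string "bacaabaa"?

Answer: REJECT

Derivation:
start: ε-closure({0}) = {0,1,2,4,8}
'b' @ 1: {3,4,5,6}
'a' @ 2: {1,2,4,7,8}
'c' @ 3: {9,10}
'a' @ 4: {11}  ✓accept
'a' @ 5: {}  — no active states
rest 'baa' ignored (set empty)
final: {}; accept 11 not in set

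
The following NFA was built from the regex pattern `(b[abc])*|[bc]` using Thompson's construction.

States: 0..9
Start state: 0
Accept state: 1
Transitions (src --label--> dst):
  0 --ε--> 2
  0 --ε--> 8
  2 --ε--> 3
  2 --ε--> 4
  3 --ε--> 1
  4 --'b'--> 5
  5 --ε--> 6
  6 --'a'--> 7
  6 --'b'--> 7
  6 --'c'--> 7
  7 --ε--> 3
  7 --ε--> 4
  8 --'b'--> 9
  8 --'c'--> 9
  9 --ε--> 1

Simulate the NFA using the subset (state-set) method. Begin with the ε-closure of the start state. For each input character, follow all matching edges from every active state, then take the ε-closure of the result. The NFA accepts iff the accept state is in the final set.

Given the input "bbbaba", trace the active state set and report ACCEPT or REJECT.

start: ε-closure({0}) = {0,1,2,3,4,8}
'b' @ 1: {1,5,6,9}  ✓accept
'b' @ 2: {1,3,4,7}  ✓accept
'b' @ 3: {5,6}
'a' @ 4: {1,3,4,7}  ✓accept
'b' @ 5: {5,6}
'a' @ 6: {1,3,4,7}  ✓accept
final: {1,3,4,7}; accept 1 in set

Answer: ACCEPT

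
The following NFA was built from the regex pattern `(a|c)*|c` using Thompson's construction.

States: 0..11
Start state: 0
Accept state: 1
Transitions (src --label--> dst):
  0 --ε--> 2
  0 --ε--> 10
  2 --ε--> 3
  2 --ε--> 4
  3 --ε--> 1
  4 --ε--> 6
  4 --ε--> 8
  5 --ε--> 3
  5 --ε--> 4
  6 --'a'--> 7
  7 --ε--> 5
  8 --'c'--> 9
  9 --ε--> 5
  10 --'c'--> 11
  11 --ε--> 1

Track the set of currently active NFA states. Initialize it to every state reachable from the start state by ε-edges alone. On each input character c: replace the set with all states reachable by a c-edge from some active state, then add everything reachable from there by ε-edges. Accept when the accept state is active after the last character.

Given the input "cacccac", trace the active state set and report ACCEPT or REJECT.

S₀ = ε-closure({0}) = {0,1,2,3,4,6,8,10}
'c' @ 1: {1,3,4,5,6,8,9,11}  [accepting]
'a' @ 2: {1,3,4,5,6,7,8}  [accepting]
'c' @ 3: {1,3,4,5,6,8,9}  [accepting]
'c' @ 4: {1,3,4,5,6,8,9}  [accepting]
'c' @ 5: {1,3,4,5,6,8,9}  [accepting]
'a' @ 6: {1,3,4,5,6,7,8}  [accepting]
'c' @ 7: {1,3,4,5,6,8,9}  [accepting]
final: {1,3,4,5,6,8,9}; accept 1 in set

Answer: ACCEPT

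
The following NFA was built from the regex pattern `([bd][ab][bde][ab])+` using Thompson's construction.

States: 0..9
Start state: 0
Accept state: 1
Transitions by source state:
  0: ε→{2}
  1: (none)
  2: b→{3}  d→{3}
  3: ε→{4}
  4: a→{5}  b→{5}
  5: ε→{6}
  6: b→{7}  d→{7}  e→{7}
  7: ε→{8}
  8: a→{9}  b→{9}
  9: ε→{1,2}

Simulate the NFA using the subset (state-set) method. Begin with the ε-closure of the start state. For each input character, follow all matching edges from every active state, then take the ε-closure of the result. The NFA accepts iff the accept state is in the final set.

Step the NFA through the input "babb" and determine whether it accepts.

start: ε-closure({0}) = {0,2}
'b' @ 1: {3,4}
'a' @ 2: {5,6}
'b' @ 3: {7,8}
'b' @ 4: {1,2,9}  (accept∈set)
end set {1,2,9} — state 1 in

Answer: ACCEPT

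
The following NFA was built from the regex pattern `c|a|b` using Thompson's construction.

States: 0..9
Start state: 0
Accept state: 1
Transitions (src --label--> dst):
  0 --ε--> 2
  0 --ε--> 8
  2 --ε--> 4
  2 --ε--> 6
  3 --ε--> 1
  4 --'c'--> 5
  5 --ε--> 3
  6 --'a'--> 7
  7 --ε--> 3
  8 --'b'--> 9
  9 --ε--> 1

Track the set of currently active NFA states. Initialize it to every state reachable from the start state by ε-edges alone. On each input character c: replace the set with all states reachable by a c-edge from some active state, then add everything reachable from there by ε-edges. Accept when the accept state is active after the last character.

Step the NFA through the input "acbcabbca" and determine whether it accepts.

initial (ε-close {0}): {0,2,4,6,8}
'a' @ 1: {1,3,7}  ✓accept
'c' @ 2: {}  — state set empty
rest 'bcabbca' ignored (set empty)
end set {} — state 1 not in

Answer: REJECT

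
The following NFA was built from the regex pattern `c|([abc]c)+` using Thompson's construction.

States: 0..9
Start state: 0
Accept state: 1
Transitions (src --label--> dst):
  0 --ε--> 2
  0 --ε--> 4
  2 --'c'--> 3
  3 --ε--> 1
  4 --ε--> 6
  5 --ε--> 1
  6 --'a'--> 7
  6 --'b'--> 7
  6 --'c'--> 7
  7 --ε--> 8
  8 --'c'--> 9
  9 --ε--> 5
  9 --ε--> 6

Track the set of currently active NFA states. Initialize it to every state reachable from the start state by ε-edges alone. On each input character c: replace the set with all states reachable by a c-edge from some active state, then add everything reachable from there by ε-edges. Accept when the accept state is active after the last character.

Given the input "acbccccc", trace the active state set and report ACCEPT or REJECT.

start: ε-closure({0}) = {0,2,4,6}
'a' @ 1: {7,8}
'c' @ 2: {1,5,6,9}  [accepting]
'b' @ 3: {7,8}
'c' @ 4: {1,5,6,9}  [accepting]
'c' @ 5: {7,8}
'c' @ 6: {1,5,6,9}  [accepting]
'c' @ 7: {7,8}
'c' @ 8: {1,5,6,9}  [accepting]
end set {1,5,6,9} — state 1 in

Answer: ACCEPT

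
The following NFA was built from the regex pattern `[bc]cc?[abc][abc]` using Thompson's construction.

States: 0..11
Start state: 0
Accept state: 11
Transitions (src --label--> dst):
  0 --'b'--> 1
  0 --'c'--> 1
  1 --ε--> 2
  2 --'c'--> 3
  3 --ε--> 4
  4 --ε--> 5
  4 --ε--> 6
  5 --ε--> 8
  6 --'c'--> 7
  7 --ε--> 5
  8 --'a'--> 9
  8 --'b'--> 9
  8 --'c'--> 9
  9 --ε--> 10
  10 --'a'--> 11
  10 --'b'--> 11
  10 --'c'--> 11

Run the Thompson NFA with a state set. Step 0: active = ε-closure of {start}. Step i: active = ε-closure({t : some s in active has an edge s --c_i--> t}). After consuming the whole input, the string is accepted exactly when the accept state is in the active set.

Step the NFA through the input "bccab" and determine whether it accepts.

initial (ε-close {0}): {0}
'b' @ 1: {1,2}
'c' @ 2: {3,4,5,6,8}
'c' @ 3: {5,7,8,9,10}
'a' @ 4: {9,10,11}  (accept∈set)
'b' @ 5: {11}  (accept∈set)
after full input: {11}  (accept=11 in)

Answer: ACCEPT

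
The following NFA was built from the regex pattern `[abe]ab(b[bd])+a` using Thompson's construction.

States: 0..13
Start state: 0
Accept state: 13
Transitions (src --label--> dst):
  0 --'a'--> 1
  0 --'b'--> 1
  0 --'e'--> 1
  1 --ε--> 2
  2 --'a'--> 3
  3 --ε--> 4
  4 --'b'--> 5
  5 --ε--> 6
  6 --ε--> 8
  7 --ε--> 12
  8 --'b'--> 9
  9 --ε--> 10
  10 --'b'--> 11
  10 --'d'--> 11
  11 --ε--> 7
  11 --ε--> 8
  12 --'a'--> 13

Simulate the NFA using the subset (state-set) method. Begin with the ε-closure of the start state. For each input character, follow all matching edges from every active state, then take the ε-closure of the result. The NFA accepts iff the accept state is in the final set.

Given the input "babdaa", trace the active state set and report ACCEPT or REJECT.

start: ε-closure({0}) = {0}
'b' @ 1: {1,2}
'a' @ 2: {3,4}
'b' @ 3: {5,6,8}
'd' @ 4: {}  — state set empty
rest 'aa' ignored (set empty)
final: {}; accept 13 not in set

Answer: REJECT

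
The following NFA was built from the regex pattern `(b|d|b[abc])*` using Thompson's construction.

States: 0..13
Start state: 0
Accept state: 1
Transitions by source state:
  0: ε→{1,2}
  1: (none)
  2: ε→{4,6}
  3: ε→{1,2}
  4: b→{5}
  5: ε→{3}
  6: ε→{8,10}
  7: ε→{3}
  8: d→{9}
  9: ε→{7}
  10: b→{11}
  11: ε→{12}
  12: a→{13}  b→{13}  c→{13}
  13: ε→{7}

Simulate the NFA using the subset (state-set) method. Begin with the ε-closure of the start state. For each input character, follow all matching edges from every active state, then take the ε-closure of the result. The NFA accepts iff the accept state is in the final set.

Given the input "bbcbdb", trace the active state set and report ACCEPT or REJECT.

Answer: ACCEPT

Steps:
initial (ε-close {0}): {0,1,2,4,6,8,10}
'b' @ 1: {1,2,3,4,5,6,8,10,11,12}  (accept∈set)
'b' @ 2: {1,2,3,4,5,6,7,8,10,11,12,13}  (accept∈set)
'c' @ 3: {1,2,3,4,6,7,8,10,13}  (accept∈set)
'b' @ 4: {1,2,3,4,5,6,8,10,11,12}  (accept∈set)
'd' @ 5: {1,2,3,4,6,7,8,9,10}  (accept∈set)
'b' @ 6: {1,2,3,4,5,6,8,10,11,12}  (accept∈set)
after full input: {1,2,3,4,5,6,8,10,11,12}  (accept=1 in)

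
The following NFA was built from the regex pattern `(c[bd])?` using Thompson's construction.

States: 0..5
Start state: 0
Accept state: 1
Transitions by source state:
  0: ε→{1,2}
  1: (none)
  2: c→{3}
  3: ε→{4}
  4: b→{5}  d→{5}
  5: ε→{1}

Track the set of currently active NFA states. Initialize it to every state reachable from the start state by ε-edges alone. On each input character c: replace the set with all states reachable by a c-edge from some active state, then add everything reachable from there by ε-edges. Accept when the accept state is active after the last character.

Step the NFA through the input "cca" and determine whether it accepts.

Answer: REJECT

Trace:
S₀ = ε-closure({0}) = {0,1,2}
'c' @ 1: {3,4}
'c' @ 2: {}  — state set empty
rest 'a' ignored (set empty)
after full input: {}  (accept=1 not in)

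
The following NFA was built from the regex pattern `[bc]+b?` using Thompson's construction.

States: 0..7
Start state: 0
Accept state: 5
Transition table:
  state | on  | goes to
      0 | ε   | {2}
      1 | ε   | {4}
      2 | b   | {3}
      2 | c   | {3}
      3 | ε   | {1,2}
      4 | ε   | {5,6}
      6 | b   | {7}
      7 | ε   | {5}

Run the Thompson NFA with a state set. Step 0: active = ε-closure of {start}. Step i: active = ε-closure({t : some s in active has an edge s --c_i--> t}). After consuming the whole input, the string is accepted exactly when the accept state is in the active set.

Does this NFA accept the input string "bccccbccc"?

Answer: ACCEPT

Steps:
initial (ε-close {0}): {0,2}
'b' @ 1: {1,2,3,4,5,6}  (accept∈set)
'c' @ 2: {1,2,3,4,5,6}  (accept∈set)
'c' @ 3: {1,2,3,4,5,6}  (accept∈set)
'c' @ 4: {1,2,3,4,5,6}  (accept∈set)
'c' @ 5: {1,2,3,4,5,6}  (accept∈set)
'b' @ 6: {1,2,3,4,5,6,7}  (accept∈set)
'c' @ 7: {1,2,3,4,5,6}  (accept∈set)
'c' @ 8: {1,2,3,4,5,6}  (accept∈set)
'c' @ 9: {1,2,3,4,5,6}  (accept∈set)
final: {1,2,3,4,5,6}; accept 5 in set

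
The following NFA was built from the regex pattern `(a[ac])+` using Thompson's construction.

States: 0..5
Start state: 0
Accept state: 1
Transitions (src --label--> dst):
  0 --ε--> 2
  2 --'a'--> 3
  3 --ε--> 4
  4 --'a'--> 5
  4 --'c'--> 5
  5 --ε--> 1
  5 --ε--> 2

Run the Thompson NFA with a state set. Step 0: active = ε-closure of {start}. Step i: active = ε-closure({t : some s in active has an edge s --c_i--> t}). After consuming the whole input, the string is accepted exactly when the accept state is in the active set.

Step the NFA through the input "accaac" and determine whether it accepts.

start: ε-closure({0}) = {0,2}
'a' @ 1: {3,4}
'c' @ 2: {1,2,5}  (accept∈set)
'c' @ 3: {}  — no active states
rest 'aac' ignored (set empty)
end set {} — state 1 not in

Answer: REJECT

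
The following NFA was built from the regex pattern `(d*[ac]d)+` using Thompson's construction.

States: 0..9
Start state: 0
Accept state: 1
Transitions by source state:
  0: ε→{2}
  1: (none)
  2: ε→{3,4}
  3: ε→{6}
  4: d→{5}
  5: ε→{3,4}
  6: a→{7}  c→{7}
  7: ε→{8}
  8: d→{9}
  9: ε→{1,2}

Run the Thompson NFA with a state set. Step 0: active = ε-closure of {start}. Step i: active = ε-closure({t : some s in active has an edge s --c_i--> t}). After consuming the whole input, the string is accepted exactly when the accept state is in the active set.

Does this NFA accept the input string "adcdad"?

Answer: ACCEPT

Trace:
S₀ = ε-closure({0}) = {0,2,3,4,6}
'a' @ 1: {7,8}
'd' @ 2: {1,2,3,4,6,9}  ✓accept
'c' @ 3: {7,8}
'd' @ 4: {1,2,3,4,6,9}  ✓accept
'a' @ 5: {7,8}
'd' @ 6: {1,2,3,4,6,9}  ✓accept
after full input: {1,2,3,4,6,9}  (accept=1 in)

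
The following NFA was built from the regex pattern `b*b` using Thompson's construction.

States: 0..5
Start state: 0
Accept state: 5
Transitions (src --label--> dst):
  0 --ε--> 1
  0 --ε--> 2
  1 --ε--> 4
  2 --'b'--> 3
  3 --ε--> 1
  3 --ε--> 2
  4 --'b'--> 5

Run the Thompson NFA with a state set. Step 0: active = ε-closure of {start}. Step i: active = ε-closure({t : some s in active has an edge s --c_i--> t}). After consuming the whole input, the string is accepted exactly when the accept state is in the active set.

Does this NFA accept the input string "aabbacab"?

S₀ = ε-closure({0}) = {0,1,2,4}
'a' @ 1: {}  — state set empty
rest 'abbacab' ignored (set empty)
end set {} — state 5 not in

Answer: REJECT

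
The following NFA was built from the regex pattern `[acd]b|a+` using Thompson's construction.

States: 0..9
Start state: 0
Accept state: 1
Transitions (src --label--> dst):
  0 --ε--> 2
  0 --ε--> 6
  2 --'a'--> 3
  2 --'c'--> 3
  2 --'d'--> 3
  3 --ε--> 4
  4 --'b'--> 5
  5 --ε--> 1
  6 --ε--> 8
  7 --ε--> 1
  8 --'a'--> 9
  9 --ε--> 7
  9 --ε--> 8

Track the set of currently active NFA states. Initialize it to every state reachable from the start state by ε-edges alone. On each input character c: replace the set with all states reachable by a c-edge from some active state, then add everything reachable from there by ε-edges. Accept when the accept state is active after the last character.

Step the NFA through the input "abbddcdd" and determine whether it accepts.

S₀ = ε-closure({0}) = {0,2,6,8}
'a' @ 1: {1,3,4,7,8,9}  ✓accept
'b' @ 2: {1,5}  ✓accept
'b' @ 3: {}  — no active states
rest 'ddcdd' ignored (set empty)
end set {} — state 1 not in

Answer: REJECT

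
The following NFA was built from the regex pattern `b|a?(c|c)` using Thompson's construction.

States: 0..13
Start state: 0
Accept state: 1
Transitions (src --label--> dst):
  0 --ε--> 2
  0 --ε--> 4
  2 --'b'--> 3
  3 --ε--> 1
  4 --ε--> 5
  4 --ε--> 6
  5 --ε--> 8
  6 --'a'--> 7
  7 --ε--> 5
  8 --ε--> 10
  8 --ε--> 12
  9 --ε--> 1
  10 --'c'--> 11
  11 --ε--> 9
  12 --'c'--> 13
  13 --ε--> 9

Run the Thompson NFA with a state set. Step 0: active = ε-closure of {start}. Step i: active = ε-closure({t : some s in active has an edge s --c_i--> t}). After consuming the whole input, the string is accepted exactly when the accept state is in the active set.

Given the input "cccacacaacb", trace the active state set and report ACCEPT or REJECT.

start: ε-closure({0}) = {0,2,4,5,6,8,10,12}
'c' @ 1: {1,9,11,13}  ✓accept
'c' @ 2: {}  — dead — no transitions
rest 'cacacaacb' ignored (set empty)
after full input: {}  (accept=1 not in)

Answer: REJECT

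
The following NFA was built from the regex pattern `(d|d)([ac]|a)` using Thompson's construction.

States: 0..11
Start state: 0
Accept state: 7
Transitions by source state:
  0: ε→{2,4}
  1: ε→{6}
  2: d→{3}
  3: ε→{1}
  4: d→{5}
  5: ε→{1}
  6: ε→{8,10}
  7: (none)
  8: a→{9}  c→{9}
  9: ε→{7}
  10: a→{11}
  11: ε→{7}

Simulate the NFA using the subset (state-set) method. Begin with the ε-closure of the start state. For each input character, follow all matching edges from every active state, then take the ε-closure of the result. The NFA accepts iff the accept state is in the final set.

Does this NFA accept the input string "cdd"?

initial (ε-close {0}): {0,2,4}
'c' @ 1: {}  — state set empty
rest 'dd' ignored (set empty)
end set {} — state 7 not in

Answer: REJECT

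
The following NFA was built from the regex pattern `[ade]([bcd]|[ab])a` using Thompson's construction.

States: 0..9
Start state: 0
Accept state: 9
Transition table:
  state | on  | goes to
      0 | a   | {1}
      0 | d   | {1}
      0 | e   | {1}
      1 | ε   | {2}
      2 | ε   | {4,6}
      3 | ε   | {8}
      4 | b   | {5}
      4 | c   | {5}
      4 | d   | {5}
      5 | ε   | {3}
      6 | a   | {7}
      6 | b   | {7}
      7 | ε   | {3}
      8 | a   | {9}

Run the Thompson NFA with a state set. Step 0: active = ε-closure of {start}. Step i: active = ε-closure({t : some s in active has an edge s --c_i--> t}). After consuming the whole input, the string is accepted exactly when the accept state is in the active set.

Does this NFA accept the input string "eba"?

Answer: ACCEPT

Steps:
initial (ε-close {0}): {0}
'e' @ 1: {1,2,4,6}
'b' @ 2: {3,5,7,8}
'a' @ 3: {9}  (accept∈set)
end set {9} — state 9 in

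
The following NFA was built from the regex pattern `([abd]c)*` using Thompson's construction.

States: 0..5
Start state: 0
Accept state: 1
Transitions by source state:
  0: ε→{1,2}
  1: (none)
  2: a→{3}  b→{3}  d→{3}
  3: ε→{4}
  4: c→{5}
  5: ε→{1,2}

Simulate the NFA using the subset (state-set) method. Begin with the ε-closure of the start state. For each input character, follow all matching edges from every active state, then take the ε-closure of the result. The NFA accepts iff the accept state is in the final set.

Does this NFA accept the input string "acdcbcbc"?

start: ε-closure({0}) = {0,1,2}
'a' @ 1: {3,4}
'c' @ 2: {1,2,5}  ✓accept
'd' @ 3: {3,4}
'c' @ 4: {1,2,5}  ✓accept
'b' @ 5: {3,4}
'c' @ 6: {1,2,5}  ✓accept
'b' @ 7: {3,4}
'c' @ 8: {1,2,5}  ✓accept
final: {1,2,5}; accept 1 in set

Answer: ACCEPT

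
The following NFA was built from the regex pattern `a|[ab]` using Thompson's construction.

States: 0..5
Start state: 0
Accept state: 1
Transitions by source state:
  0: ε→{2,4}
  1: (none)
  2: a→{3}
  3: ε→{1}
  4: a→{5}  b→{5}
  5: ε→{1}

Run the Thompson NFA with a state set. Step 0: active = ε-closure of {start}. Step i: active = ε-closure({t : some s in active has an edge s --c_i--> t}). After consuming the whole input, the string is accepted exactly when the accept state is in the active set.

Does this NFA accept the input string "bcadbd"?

initial (ε-close {0}): {0,2,4}
'b' @ 1: {1,5}  (accept∈set)
'c' @ 2: {}  — dead — no transitions
rest 'adbd' ignored (set empty)
final: {}; accept 1 not in set

Answer: REJECT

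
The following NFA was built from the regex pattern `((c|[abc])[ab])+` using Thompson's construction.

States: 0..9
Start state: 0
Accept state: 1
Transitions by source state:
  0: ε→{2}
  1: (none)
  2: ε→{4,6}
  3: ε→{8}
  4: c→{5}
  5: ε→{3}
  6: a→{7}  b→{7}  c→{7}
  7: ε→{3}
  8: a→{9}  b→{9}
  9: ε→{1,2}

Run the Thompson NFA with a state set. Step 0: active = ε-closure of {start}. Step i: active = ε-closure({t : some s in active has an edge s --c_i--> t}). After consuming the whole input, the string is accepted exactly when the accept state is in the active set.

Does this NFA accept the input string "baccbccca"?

Answer: REJECT

Steps:
S₀ = ε-closure({0}) = {0,2,4,6}
'b' @ 1: {3,7,8}
'a' @ 2: {1,2,4,6,9}  (accept∈set)
'c' @ 3: {3,5,7,8}
'c' @ 4: {}  — dead — no transitions
rest 'bccca' ignored (set empty)
after full input: {}  (accept=1 not in)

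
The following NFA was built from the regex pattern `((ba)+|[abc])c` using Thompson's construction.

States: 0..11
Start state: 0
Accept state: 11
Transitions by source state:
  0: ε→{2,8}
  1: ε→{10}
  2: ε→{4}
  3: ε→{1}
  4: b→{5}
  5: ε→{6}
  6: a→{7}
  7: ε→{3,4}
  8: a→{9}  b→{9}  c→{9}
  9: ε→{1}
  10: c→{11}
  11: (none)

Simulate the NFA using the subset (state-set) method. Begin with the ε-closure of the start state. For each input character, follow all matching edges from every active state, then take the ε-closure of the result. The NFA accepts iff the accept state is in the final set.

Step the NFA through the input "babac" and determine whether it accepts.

Answer: ACCEPT

Trace:
initial (ε-close {0}): {0,2,4,8}
'b' @ 1: {1,5,6,9,10}
'a' @ 2: {1,3,4,7,10}
'b' @ 3: {5,6}
'a' @ 4: {1,3,4,7,10}
'c' @ 5: {11}  [accepting]
final: {11}; accept 11 in set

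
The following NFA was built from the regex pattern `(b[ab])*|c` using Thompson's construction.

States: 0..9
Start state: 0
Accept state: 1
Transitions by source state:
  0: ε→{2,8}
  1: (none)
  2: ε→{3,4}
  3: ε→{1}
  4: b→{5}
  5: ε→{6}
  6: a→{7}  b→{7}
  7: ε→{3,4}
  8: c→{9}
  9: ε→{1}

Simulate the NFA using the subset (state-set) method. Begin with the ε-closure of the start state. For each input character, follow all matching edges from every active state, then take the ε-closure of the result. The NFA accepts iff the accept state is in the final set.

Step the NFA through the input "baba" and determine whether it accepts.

Answer: ACCEPT

Steps:
initial (ε-close {0}): {0,1,2,3,4,8}
'b' @ 1: {5,6}
'a' @ 2: {1,3,4,7}  [accepting]
'b' @ 3: {5,6}
'a' @ 4: {1,3,4,7}  [accepting]
after full input: {1,3,4,7}  (accept=1 in)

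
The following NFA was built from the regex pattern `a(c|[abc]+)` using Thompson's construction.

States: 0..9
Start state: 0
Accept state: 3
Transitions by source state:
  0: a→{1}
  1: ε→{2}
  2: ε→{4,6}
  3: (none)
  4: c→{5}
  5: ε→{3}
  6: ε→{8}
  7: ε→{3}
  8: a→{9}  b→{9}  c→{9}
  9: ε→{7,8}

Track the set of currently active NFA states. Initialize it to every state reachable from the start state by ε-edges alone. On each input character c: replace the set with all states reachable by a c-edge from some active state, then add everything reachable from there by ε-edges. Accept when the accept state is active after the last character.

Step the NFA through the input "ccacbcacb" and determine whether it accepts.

Answer: REJECT

Derivation:
initial (ε-close {0}): {0}
'c' @ 1: {}  — state set empty
rest 'cacbcacb' ignored (set empty)
after full input: {}  (accept=3 not in)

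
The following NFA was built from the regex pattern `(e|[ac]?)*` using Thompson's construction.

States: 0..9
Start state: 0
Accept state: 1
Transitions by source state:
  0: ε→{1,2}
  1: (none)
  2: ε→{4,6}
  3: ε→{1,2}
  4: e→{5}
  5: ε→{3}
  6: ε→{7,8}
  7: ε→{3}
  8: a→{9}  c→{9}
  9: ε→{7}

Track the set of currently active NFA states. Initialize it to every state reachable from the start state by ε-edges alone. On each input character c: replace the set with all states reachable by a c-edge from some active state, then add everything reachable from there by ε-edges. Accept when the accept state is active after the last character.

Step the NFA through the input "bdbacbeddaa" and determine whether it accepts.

initial (ε-close {0}): {0,1,2,3,4,6,7,8}
'b' @ 1: {}  — no active states
rest 'dbacbeddaa' ignored (set empty)
end set {} — state 1 not in

Answer: REJECT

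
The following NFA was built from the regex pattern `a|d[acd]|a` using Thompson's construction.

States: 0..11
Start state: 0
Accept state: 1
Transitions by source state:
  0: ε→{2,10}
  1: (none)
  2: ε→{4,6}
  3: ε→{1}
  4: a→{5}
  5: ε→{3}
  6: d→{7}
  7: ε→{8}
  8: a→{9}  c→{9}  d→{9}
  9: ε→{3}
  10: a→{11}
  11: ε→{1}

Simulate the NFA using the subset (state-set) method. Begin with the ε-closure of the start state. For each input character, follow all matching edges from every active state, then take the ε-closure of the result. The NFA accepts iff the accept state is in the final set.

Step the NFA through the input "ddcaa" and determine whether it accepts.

S₀ = ε-closure({0}) = {0,2,4,6,10}
'd' @ 1: {7,8}
'd' @ 2: {1,3,9}  ✓accept
'c' @ 3: {}  — state set empty
rest 'aa' ignored (set empty)
after full input: {}  (accept=1 not in)

Answer: REJECT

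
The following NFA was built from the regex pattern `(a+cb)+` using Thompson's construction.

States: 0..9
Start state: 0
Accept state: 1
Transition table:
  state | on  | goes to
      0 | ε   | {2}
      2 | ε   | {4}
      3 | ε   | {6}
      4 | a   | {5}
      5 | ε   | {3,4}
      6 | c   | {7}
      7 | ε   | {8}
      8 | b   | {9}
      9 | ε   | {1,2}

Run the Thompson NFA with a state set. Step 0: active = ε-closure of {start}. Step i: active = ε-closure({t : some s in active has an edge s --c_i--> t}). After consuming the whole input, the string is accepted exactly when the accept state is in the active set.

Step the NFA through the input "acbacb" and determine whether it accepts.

Answer: ACCEPT

Derivation:
start: ε-closure({0}) = {0,2,4}
'a' @ 1: {3,4,5,6}
'c' @ 2: {7,8}
'b' @ 3: {1,2,4,9}  [accepting]
'a' @ 4: {3,4,5,6}
'c' @ 5: {7,8}
'b' @ 6: {1,2,4,9}  [accepting]
final: {1,2,4,9}; accept 1 in set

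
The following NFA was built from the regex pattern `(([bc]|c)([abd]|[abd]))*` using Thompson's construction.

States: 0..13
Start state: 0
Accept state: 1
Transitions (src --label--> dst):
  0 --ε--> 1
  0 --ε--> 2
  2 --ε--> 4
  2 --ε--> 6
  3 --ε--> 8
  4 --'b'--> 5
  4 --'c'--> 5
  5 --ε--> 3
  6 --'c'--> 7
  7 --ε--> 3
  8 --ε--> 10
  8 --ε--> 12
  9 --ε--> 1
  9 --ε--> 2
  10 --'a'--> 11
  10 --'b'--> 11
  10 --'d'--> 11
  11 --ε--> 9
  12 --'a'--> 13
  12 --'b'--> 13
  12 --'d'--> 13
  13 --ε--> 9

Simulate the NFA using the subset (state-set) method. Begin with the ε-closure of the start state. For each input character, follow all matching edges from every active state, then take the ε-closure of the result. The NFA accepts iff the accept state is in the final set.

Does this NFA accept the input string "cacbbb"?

initial (ε-close {0}): {0,1,2,4,6}
'c' @ 1: {3,5,7,8,10,12}
'a' @ 2: {1,2,4,6,9,11,13}  (accept∈set)
'c' @ 3: {3,5,7,8,10,12}
'b' @ 4: {1,2,4,6,9,11,13}  (accept∈set)
'b' @ 5: {3,5,8,10,12}
'b' @ 6: {1,2,4,6,9,11,13}  (accept∈set)
after full input: {1,2,4,6,9,11,13}  (accept=1 in)

Answer: ACCEPT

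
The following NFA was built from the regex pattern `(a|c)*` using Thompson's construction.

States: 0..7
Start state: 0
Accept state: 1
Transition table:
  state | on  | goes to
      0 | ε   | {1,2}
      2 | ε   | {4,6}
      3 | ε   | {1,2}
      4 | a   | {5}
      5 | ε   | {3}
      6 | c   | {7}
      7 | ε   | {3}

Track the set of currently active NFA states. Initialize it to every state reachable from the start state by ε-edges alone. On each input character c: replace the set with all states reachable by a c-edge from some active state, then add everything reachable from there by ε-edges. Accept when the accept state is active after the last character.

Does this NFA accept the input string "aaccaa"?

Answer: ACCEPT

Steps:
initial (ε-close {0}): {0,1,2,4,6}
'a' @ 1: {1,2,3,4,5,6}  (accept∈set)
'a' @ 2: {1,2,3,4,5,6}  (accept∈set)
'c' @ 3: {1,2,3,4,6,7}  (accept∈set)
'c' @ 4: {1,2,3,4,6,7}  (accept∈set)
'a' @ 5: {1,2,3,4,5,6}  (accept∈set)
'a' @ 6: {1,2,3,4,5,6}  (accept∈set)
final: {1,2,3,4,5,6}; accept 1 in set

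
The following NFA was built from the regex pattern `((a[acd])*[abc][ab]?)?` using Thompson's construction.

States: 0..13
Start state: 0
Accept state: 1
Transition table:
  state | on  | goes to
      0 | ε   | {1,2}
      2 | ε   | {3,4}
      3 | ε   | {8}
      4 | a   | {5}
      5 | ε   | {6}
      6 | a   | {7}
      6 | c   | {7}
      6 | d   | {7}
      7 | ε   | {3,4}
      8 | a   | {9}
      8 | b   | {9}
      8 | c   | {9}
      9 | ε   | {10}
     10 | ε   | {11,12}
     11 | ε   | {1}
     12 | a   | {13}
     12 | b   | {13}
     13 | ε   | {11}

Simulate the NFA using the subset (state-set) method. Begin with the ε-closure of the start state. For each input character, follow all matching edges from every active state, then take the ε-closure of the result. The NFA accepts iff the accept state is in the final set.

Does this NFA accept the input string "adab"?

start: ε-closure({0}) = {0,1,2,3,4,8}
'a' @ 1: {1,5,6,9,10,11,12}  (accept∈set)
'd' @ 2: {3,4,7,8}
'a' @ 3: {1,5,6,9,10,11,12}  (accept∈set)
'b' @ 4: {1,11,13}  (accept∈set)
final: {1,11,13}; accept 1 in set

Answer: ACCEPT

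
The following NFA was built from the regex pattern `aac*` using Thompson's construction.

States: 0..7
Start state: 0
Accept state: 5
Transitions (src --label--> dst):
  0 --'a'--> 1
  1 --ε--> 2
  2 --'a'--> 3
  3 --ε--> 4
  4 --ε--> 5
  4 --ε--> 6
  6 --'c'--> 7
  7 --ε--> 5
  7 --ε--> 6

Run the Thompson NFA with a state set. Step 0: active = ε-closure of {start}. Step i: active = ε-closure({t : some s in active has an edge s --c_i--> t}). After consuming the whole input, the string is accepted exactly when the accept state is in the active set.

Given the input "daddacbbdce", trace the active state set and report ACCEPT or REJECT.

Answer: REJECT

Trace:
start: ε-closure({0}) = {0}
'd' @ 1: {}  — dead — no transitions
rest 'addacbbdce' ignored (set empty)
final: {}; accept 5 not in set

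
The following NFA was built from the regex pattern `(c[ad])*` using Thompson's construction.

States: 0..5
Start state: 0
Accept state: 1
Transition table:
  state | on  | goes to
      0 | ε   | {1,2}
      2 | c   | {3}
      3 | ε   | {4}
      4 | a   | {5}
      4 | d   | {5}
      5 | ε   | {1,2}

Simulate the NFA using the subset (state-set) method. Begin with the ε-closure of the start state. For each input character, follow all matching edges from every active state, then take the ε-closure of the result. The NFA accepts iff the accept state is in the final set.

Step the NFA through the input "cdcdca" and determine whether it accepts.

Answer: ACCEPT

Steps:
initial (ε-close {0}): {0,1,2}
'c' @ 1: {3,4}
'd' @ 2: {1,2,5}  [accepting]
'c' @ 3: {3,4}
'd' @ 4: {1,2,5}  [accepting]
'c' @ 5: {3,4}
'a' @ 6: {1,2,5}  [accepting]
end set {1,2,5} — state 1 in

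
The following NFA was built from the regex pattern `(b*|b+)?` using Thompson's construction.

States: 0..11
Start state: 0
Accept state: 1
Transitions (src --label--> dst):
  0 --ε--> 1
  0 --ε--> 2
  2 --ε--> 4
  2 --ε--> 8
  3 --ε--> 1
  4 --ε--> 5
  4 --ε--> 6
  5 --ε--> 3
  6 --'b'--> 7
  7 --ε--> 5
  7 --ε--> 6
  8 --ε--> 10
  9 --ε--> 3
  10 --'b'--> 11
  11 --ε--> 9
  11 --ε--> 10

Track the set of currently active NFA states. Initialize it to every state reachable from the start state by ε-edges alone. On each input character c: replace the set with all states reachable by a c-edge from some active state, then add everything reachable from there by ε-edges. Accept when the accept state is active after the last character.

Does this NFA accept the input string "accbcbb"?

initial (ε-close {0}): {0,1,2,3,4,5,6,8,10}
'a' @ 1: {}  — state set empty
rest 'ccbcbb' ignored (set empty)
after full input: {}  (accept=1 not in)

Answer: REJECT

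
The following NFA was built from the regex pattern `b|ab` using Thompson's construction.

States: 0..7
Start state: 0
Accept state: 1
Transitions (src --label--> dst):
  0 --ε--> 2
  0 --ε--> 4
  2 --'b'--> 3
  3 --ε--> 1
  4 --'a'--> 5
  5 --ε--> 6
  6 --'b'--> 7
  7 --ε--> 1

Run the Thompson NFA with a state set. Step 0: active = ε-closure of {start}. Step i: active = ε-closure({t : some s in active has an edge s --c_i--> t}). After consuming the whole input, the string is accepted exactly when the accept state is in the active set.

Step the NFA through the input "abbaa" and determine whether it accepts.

initial (ε-close {0}): {0,2,4}
'a' @ 1: {5,6}
'b' @ 2: {1,7}  [accepting]
'b' @ 3: {}  — state set empty
rest 'aa' ignored (set empty)
after full input: {}  (accept=1 not in)

Answer: REJECT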